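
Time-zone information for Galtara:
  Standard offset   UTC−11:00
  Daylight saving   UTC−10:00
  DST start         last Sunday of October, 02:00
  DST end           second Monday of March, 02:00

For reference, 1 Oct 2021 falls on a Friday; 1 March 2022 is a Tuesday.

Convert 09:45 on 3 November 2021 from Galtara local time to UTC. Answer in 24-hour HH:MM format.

1 October 2021 is a Friday, so Sundays fall on 3, 10, 17, 24, 31; the last is October 31.
1 March 2022 is a Tuesday, so the first Monday is March 7 and the second is March 14.
3 November 2021 lies within the daylight-saving period (31 October 2021 – 14 March 2022), so Galtara is on daylight time, UTC−10:00.
09:45 local + 10h = 19:45 UTC.

19:45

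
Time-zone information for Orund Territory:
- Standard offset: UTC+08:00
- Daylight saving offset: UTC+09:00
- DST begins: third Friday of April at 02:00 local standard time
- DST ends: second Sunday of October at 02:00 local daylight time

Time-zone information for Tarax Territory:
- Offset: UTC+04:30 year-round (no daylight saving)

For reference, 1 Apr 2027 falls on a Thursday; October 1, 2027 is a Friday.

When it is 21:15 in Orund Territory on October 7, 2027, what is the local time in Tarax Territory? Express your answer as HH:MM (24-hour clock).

1 April 2027 is a Thursday, so the first Friday is April 2 and the third is April 16.
1 October 2027 is a Friday, so the first Sunday is October 3 and the second is October 10.
Daylight saving runs 16 April – 10 October; October 7, 2027 is inside that window, so Orund Territory is at UTC+09:00.
21:15 Orund Territory − 9h = 12:15 UTC.
Tarax Territory stays on UTC+04:30 all year.
12:15 UTC + 4h30m = 16:45 Tarax Territory.

16:45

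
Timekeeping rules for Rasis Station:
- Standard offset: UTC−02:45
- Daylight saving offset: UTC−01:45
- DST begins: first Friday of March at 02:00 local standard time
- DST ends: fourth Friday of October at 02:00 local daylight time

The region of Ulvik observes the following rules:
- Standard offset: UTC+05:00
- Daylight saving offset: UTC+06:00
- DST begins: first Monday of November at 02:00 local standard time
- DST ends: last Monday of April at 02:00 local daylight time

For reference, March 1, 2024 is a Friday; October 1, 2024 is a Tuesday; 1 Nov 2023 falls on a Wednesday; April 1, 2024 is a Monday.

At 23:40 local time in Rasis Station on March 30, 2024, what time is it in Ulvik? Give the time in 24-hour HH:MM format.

1 March 2024 is a Friday, so the first Friday is March 1.
1 October 2024 is a Tuesday, so the first Friday is October 4 and the fourth is October 25.
Daylight saving runs 1 March – 25 October; March 30, 2024 is inside that window, so Rasis Station is at UTC−01:45.
23:40 Rasis Station + 1h45m = 01:25 UTC (rolling into the next day, 31 March 2024).
1 November 2023 is a Wednesday, so the first Monday is November 6.
1 April 2024 is a Monday, so Mondays fall on 1, 8, 15, 22, 29; the last is April 29.
At the standard offset (UTC+05:00), 01:25 UTC + 5h = 06:25 Ulvik standard time.
The standard-time date in Ulvik, March 31, 2024, lies within the daylight-saving period (6 November 2023 – 29 April 2024), so Ulvik is on daylight time, UTC+06:00.
01:25 UTC + 6h = 07:25 Ulvik.

07:25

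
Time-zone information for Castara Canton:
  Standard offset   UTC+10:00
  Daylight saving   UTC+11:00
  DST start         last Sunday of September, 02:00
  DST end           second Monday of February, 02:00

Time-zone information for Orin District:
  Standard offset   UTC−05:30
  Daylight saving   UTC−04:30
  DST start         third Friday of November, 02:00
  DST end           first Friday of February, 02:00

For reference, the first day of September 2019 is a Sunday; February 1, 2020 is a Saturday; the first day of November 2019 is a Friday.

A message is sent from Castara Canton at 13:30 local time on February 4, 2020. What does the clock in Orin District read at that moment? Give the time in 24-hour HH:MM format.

22:00

1 September 2019 is a Sunday, so Sundays fall on 1, 8, 15, 22, 29; the last is September 29.
1 February 2020 is a Saturday, so the first Monday is February 3 and the second is February 10.
February 4, 2020 falls between 29 September 2019 and 10 February 2020, so daylight saving is in effect and Castara Canton is at UTC+11:00.
13:30 Castara Canton − 11h = 02:30 UTC.
1 November 2019 is a Friday, so the first Friday is November 1 and the third is November 15.
1 February 2020 is a Saturday, so the first Friday is February 7.
At the standard offset (UTC−05:30), 02:30 UTC − 5h30m = 21:00 Orin District standard time (rolling into the previous day, 3 February 2020).
Daylight saving runs 15 November 2019 – 7 February 2020; the standard-time date in Orin District, February 3, 2020, is inside that window, so Orin District is at UTC−04:30.
02:30 UTC − 4h30m = 22:00 Orin District (rolling into the previous day, 3 February 2020).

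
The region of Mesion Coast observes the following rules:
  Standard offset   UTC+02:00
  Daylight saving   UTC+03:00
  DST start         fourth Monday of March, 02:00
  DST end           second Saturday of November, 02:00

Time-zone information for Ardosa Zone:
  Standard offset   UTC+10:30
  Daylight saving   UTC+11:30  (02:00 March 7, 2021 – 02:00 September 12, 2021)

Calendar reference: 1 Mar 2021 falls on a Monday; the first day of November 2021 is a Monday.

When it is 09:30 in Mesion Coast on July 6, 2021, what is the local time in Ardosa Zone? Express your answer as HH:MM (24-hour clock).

1 March 2021 is a Monday, so the first Monday is March 1 and the fourth is March 22.
1 November 2021 is a Monday, so the first Saturday is November 6 and the second is November 13.
July 6, 2021 falls between 22 March and 13 November, so daylight saving is in effect and Mesion Coast is at UTC+03:00.
09:30 Mesion Coast − 3h = 06:30 UTC.
At the standard offset (UTC+10:30), 06:30 UTC + 10h30m = 17:00 Ardosa Zone standard time.
The standard-time date in Ardosa Zone, July 6, 2021, falls between 7 March and 12 September, so daylight saving is in effect and Ardosa Zone is at UTC+11:30.
06:30 UTC + 11h30m = 18:00 Ardosa Zone.

18:00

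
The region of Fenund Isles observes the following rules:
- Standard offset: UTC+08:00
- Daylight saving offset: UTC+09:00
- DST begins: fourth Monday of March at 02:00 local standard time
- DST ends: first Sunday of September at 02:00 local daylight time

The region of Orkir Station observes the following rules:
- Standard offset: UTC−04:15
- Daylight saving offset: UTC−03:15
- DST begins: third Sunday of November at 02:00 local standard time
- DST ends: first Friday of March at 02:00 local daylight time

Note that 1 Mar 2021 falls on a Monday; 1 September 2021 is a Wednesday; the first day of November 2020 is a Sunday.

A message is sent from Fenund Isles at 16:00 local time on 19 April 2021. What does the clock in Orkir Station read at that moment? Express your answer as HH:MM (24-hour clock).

1 March 2021 is a Monday, so the first Monday is March 1 and the fourth is March 22.
1 September 2021 is a Wednesday, so the first Sunday is September 5.
19 April 2021 lies within the daylight-saving period (22 March – 5 September), so Fenund Isles is on daylight time, UTC+09:00.
16:00 Fenund Isles − 9h = 07:00 UTC.
1 November 2020 is a Sunday, so the first Sunday is November 1 and the third is November 15.
1 March 2021 is a Monday, so the first Friday is March 5.
At the standard offset (UTC−04:15), 07:00 UTC − 4h15m = 02:45 Orkir Station standard time.
The standard-time date in Orkir Station, 19 April 2021, is outside the daylight-saving period (15 November 2020 – 5 March 2021), so Orkir Station is on standard time, UTC−04:15.
07:00 UTC − 4h15m = 02:45 Orkir Station.

02:45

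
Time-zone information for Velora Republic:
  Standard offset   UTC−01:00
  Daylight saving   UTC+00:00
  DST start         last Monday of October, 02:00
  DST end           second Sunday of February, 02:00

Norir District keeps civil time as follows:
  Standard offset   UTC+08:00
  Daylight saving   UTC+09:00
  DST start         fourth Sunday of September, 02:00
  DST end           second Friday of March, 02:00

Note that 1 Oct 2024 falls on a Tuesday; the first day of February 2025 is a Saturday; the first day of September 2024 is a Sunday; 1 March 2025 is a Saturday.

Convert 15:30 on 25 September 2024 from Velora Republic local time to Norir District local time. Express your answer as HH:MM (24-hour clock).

1 October 2024 is a Tuesday, so Mondays fall on 7, 14, 21, 28; the last is October 28.
1 February 2025 is a Saturday, so the first Sunday is February 2 and the second is February 9.
25 September 2024 does not fall between 28 October 2024 and 9 February 2025, so daylight saving is not in effect and Velora Republic is at UTC−01:00.
15:30 Velora Republic + 1h = 16:30 UTC.
1 September 2024 is a Sunday, so the first Sunday is September 1 and the fourth is September 22.
1 March 2025 is a Saturday, so the first Friday is March 7 and the second is March 14.
At the standard offset (UTC+08:00), 16:30 UTC + 8h = 00:30 Norir District standard time (rolling into the next day, 26 September 2024).
The standard-time date in Norir District, 26 September 2024, lies within the daylight-saving period (22 September 2024 – 14 March 2025), so Norir District is on daylight time, UTC+09:00.
16:30 UTC + 9h = 01:30 Norir District (rolling into the next day, 26 September 2024).

01:30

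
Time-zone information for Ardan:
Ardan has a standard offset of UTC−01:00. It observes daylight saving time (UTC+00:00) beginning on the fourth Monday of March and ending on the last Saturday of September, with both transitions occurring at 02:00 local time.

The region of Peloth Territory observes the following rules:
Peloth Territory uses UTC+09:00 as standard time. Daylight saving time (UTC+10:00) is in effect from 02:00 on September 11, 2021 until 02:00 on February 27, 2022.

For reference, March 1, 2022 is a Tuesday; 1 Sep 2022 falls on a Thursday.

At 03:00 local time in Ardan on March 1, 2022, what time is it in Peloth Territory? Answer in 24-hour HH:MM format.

13:00

1 March 2022 is a Tuesday, so the first Monday is March 7 and the fourth is March 28.
1 September 2022 is a Thursday, so Saturdays fall on 3, 10, 17, 24; the last is September 24.
March 1, 2022 is outside the daylight-saving period (28 March – 24 September), so Ardan is on standard time, UTC−01:00.
03:00 Ardan + 1h = 04:00 UTC.
At the standard offset (UTC+09:00), 04:00 UTC + 9h = 13:00 Peloth Territory standard time.
The standard-time date in Peloth Territory, March 1, 2022, does not fall between 11 September 2021 and 27 February 2022, so daylight saving is not in effect and Peloth Territory is at UTC+09:00.
04:00 UTC + 9h = 13:00 Peloth Territory.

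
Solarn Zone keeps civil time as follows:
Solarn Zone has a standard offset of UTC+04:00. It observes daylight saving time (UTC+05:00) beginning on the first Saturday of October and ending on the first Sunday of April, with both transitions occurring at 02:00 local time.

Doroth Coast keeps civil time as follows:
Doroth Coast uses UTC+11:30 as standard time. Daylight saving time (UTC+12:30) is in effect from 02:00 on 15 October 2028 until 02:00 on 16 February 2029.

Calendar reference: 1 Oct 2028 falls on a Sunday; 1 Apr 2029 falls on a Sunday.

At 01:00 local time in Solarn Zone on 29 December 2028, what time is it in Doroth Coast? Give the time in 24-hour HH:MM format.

08:30

1 October 2028 is a Sunday, so the first Saturday is October 7.
1 April 2029 is a Sunday, so the first Sunday is April 1.
29 December 2028 falls between 7 October 2028 and 1 April 2029, so daylight saving is in effect and Solarn Zone is at UTC+05:00.
01:00 Solarn Zone − 5h = 20:00 UTC (rolling into the previous day, 28 December 2028).
At the standard offset (UTC+11:30), 20:00 UTC + 11h30m = 07:30 Doroth Coast standard time (rolling into the next day, 29 December 2028).
The standard-time date in Doroth Coast, 29 December 2028, falls between 15 October 2028 and 16 February 2029, so daylight saving is in effect and Doroth Coast is at UTC+12:30.
20:00 UTC + 12h30m = 08:30 Doroth Coast (rolling into the next day, 29 December 2028).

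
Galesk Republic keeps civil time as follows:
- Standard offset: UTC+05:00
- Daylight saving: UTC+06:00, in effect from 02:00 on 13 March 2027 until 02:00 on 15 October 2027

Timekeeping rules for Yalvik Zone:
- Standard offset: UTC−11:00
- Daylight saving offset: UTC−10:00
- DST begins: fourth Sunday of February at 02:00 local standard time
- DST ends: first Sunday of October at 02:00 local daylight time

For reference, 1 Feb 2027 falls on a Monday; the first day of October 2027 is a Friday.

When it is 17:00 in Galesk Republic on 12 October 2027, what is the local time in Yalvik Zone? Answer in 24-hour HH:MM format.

12 October 2027 lies within the daylight-saving period (13 March – 15 October), so Galesk Republic is on daylight time, UTC+06:00.
17:00 Galesk Republic − 6h = 11:00 UTC.
1 February 2027 is a Monday, so the first Sunday is February 7 and the fourth is February 28.
1 October 2027 is a Friday, so the first Sunday is October 3.
At the standard offset (UTC−11:00), 11:00 UTC − 11h = 00:00 Yalvik Zone standard time.
Daylight saving runs 28 February – 3 October; the standard-time date in Yalvik Zone, 12 October 2027, is outside that window, so Yalvik Zone is on standard time at UTC−11:00.
11:00 UTC − 11h = 00:00 Yalvik Zone.

00:00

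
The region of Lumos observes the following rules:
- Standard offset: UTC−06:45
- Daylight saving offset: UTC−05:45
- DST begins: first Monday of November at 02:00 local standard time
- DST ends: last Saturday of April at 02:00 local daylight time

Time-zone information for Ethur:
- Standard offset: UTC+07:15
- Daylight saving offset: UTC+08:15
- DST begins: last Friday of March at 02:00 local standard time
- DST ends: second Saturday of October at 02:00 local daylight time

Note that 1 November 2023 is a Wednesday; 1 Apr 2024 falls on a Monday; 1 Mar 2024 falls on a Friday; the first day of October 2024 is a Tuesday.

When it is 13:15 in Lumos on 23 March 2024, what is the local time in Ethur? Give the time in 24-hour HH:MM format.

1 November 2023 is a Wednesday, so the first Monday is November 6.
1 April 2024 is a Monday, so Saturdays fall on 6, 13, 20, 27; the last is April 27.
23 March 2024 falls between 6 November 2023 and 27 April 2024, so daylight saving is in effect and Lumos is at UTC−05:45.
13:15 Lumos + 5h45m = 19:00 UTC.
1 March 2024 is a Friday, so Fridays fall on 1, 8, 15, 22, 29; the last is March 29.
1 October 2024 is a Tuesday, so the first Saturday is October 5 and the second is October 12.
At the standard offset (UTC+07:15), 19:00 UTC + 7h15m = 02:15 Ethur standard time (rolling into the next day, 24 March 2024).
Daylight saving runs 29 March – 12 October; the standard-time date in Ethur, 24 March 2024, is outside that window, so Ethur is on standard time at UTC+07:15.
19:00 UTC + 7h15m = 02:15 Ethur (rolling into the next day, 24 March 2024).

02:15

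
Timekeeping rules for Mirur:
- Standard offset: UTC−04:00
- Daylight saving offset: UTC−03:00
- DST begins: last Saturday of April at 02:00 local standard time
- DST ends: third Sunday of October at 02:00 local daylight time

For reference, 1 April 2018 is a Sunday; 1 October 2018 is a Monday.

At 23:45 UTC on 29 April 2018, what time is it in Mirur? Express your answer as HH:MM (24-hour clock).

1 April 2018 is a Sunday, so Saturdays fall on 7, 14, 21, 28; the last is April 28.
1 October 2018 is a Monday, so the first Sunday is October 7 and the third is October 21.
At the standard offset (UTC−04:00), 23:45 UTC − 4h = 19:45 Mirur standard time.
Daylight saving runs 28 April – 21 October; the standard-time date in Mirur, 29 April 2018, is inside that window, so Mirur is at UTC−03:00.
23:45 UTC − 3h = 20:45 local.

20:45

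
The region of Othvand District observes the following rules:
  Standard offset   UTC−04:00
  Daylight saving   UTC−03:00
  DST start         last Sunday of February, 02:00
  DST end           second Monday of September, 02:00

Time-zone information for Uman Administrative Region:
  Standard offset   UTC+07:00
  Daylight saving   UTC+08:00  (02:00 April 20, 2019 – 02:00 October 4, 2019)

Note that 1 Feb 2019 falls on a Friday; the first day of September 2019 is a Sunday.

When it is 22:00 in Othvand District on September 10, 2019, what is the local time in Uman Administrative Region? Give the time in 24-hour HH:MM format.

10:00

1 February 2019 is a Friday, so Sundays fall on 3, 10, 17, 24; the last is February 24.
1 September 2019 is a Sunday, so the first Monday is September 2 and the second is September 9.
Daylight saving runs 24 February – 9 September; September 10, 2019 is outside that window, so Othvand District is on standard time at UTC−04:00.
22:00 Othvand District + 4h = 02:00 UTC (rolling into the next day, 11 September 2019).
At the standard offset (UTC+07:00), 02:00 UTC + 7h = 09:00 Uman Administrative Region standard time.
Daylight saving runs 20 April – 4 October; the standard-time date in Uman Administrative Region, September 11, 2019, is inside that window, so Uman Administrative Region is at UTC+08:00.
02:00 UTC + 8h = 10:00 Uman Administrative Region.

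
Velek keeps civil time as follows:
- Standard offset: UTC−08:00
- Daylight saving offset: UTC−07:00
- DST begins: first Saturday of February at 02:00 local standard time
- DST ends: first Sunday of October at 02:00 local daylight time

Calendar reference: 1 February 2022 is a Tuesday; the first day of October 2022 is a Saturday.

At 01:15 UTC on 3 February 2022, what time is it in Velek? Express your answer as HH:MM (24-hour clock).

1 February 2022 is a Tuesday, so the first Saturday is February 5.
1 October 2022 is a Saturday, so the first Sunday is October 2.
At the standard offset (UTC−08:00), 01:15 UTC − 8h = 17:15 Velek standard time (rolling into the previous day, 2 February 2022).
Daylight saving runs 5 February – 2 October; the standard-time date in Velek, 2 February 2022, is outside that window, so Velek is on standard time at UTC−08:00.
01:15 UTC − 8h = 17:15 local (rolling into the previous day, 2 February 2022).

17:15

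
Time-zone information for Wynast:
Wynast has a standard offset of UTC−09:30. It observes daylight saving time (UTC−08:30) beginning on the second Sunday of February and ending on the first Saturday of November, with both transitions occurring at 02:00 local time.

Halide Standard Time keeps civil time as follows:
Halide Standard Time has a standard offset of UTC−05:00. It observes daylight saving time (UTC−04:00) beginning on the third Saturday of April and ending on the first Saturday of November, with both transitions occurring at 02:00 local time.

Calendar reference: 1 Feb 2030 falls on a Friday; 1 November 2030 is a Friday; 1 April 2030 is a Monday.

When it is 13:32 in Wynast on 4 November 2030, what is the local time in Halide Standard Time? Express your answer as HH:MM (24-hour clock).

18:02

1 February 2030 is a Friday, so the first Sunday is February 3 and the second is February 10.
1 November 2030 is a Friday, so the first Saturday is November 2.
4 November 2030 is outside the daylight-saving period (10 February – 2 November), so Wynast is on standard time, UTC−09:30.
13:32 Wynast + 9h30m = 23:02 UTC.
1 April 2030 is a Monday, so the first Saturday is April 6 and the third is April 20.
1 November 2030 is a Friday, so the first Saturday is November 2.
At the standard offset (UTC−05:00), 23:02 UTC − 5h = 18:02 Halide Standard Time standard time.
The standard-time date in Halide Standard Time, 4 November 2030, does not fall between 20 April and 2 November, so daylight saving is not in effect and Halide Standard Time is at UTC−05:00.
23:02 UTC − 5h = 18:02 Halide Standard Time.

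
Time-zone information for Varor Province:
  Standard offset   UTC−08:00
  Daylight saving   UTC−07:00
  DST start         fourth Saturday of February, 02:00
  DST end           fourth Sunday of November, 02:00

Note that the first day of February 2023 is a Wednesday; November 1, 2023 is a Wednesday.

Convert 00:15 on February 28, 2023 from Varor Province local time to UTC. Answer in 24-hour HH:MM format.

1 February 2023 is a Wednesday, so the first Saturday is February 4 and the fourth is February 25.
1 November 2023 is a Wednesday, so the first Sunday is November 5 and the fourth is November 26.
February 28, 2023 lies within the daylight-saving period (25 February – 26 November), so Varor Province is on daylight time, UTC−07:00.
00:15 local + 7h = 07:15 UTC.

07:15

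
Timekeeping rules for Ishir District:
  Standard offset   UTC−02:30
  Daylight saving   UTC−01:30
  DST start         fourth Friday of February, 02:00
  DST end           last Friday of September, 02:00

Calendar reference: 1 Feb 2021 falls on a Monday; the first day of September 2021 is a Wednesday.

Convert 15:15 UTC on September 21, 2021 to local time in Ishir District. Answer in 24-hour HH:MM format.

13:45

1 February 2021 is a Monday, so the first Friday is February 5 and the fourth is February 26.
1 September 2021 is a Wednesday, so Fridays fall on 3, 10, 17, 24; the last is September 24.
At the standard offset (UTC−02:30), 15:15 UTC − 2h30m = 12:45 Ishir District standard time.
The standard-time date in Ishir District, September 21, 2021, falls between 26 February and 24 September, so daylight saving is in effect and Ishir District is at UTC−01:30.
15:15 UTC − 1h30m = 13:45 local.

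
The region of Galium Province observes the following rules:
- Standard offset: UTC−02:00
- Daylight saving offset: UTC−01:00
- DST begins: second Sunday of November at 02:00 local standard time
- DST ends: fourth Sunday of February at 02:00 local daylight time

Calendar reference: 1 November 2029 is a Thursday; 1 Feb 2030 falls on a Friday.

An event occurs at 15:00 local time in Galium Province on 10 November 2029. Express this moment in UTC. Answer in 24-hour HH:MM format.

17:00

1 November 2029 is a Thursday, so the first Sunday is November 4 and the second is November 11.
1 February 2030 is a Friday, so the first Sunday is February 3 and the fourth is February 24.
10 November 2029 does not fall between 11 November 2029 and 24 February 2030, so daylight saving is not in effect and Galium Province is at UTC−02:00.
15:00 local + 2h = 17:00 UTC.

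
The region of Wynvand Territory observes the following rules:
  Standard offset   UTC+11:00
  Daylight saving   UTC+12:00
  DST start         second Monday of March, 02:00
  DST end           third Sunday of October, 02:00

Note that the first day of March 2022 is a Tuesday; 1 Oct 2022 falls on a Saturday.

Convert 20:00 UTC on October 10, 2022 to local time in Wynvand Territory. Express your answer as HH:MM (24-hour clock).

1 March 2022 is a Tuesday, so the first Monday is March 7 and the second is March 14.
1 October 2022 is a Saturday, so the first Sunday is October 2 and the third is October 16.
At the standard offset (UTC+11:00), 20:00 UTC + 11h = 07:00 Wynvand Territory standard time (rolling into the next day, 11 October 2022).
Daylight saving runs 14 March – 16 October; the standard-time date in Wynvand Territory, October 11, 2022, is inside that window, so Wynvand Territory is at UTC+12:00.
20:00 UTC + 12h = 08:00 local (rolling into the next day, 11 October 2022).

08:00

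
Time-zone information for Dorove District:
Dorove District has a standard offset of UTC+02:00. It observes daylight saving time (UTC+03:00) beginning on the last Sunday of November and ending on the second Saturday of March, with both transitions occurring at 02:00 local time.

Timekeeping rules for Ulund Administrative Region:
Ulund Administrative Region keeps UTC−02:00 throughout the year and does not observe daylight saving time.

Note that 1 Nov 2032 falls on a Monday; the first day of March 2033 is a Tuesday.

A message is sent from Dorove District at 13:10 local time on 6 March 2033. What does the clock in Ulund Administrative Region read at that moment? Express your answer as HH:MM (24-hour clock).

1 November 2032 is a Monday, so Sundays fall on 7, 14, 21, 28; the last is November 28.
1 March 2033 is a Tuesday, so the first Saturday is March 5 and the second is March 12.
6 March 2033 falls between 28 November 2032 and 12 March 2033, so daylight saving is in effect and Dorove District is at UTC+03:00.
13:10 Dorove District − 3h = 10:10 UTC.
Ulund Administrative Region stays on UTC−02:00 all year.
10:10 UTC − 2h = 08:10 Ulund Administrative Region.

08:10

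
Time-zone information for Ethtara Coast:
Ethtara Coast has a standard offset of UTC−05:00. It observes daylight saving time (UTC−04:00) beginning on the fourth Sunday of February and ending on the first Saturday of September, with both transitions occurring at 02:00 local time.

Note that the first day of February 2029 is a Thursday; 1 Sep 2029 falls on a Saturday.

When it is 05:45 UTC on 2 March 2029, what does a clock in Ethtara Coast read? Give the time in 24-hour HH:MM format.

1 February 2029 is a Thursday, so the first Sunday is February 4 and the fourth is February 25.
1 September 2029 is a Saturday, so the first Saturday is September 1.
At the standard offset (UTC−05:00), 05:45 UTC − 5h = 00:45 Ethtara Coast standard time.
Daylight saving runs 25 February – 1 September; the standard-time date in Ethtara Coast, 2 March 2029, is inside that window, so Ethtara Coast is at UTC−04:00.
05:45 UTC − 4h = 01:45 local.

01:45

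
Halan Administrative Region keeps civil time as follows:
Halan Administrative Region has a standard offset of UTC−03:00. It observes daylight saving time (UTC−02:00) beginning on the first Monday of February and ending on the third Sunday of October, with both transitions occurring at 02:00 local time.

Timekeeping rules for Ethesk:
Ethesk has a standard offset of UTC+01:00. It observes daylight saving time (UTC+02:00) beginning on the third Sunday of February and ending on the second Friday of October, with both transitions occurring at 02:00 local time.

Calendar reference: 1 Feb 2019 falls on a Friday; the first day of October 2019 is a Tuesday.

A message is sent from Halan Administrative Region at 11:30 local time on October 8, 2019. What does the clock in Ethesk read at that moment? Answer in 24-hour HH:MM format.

15:30

1 February 2019 is a Friday, so the first Monday is February 4.
1 October 2019 is a Tuesday, so the first Sunday is October 6 and the third is October 20.
Daylight saving runs 4 February – 20 October; October 8, 2019 is inside that window, so Halan Administrative Region is at UTC−02:00.
11:30 Halan Administrative Region + 2h = 13:30 UTC.
1 February 2019 is a Friday, so the first Sunday is February 3 and the third is February 17.
1 October 2019 is a Tuesday, so the first Friday is October 4 and the second is October 11.
At the standard offset (UTC+01:00), 13:30 UTC + 1h = 14:30 Ethesk standard time.
The standard-time date in Ethesk, October 8, 2019, lies within the daylight-saving period (17 February – 11 October), so Ethesk is on daylight time, UTC+02:00.
13:30 UTC + 2h = 15:30 Ethesk.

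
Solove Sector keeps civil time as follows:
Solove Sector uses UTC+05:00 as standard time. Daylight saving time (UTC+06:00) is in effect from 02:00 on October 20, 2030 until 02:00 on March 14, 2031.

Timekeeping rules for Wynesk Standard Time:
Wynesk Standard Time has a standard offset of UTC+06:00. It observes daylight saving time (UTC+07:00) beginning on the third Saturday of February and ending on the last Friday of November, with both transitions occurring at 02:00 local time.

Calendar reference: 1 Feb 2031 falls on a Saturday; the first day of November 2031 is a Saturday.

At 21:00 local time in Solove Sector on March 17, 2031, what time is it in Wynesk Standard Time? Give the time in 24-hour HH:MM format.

23:00

March 17, 2031 is outside the daylight-saving period (20 October 2030 – 14 March 2031), so Solove Sector is on standard time, UTC+05:00.
21:00 Solove Sector − 5h = 16:00 UTC.
1 February 2031 is a Saturday, so the first Saturday is February 1 and the third is February 15.
1 November 2031 is a Saturday, so Fridays fall on 7, 14, 21, 28; the last is November 28.
At the standard offset (UTC+06:00), 16:00 UTC + 6h = 22:00 Wynesk Standard Time standard time.
The standard-time date in Wynesk Standard Time, March 17, 2031, lies within the daylight-saving period (15 February – 28 November), so Wynesk Standard Time is on daylight time, UTC+07:00.
16:00 UTC + 7h = 23:00 Wynesk Standard Time.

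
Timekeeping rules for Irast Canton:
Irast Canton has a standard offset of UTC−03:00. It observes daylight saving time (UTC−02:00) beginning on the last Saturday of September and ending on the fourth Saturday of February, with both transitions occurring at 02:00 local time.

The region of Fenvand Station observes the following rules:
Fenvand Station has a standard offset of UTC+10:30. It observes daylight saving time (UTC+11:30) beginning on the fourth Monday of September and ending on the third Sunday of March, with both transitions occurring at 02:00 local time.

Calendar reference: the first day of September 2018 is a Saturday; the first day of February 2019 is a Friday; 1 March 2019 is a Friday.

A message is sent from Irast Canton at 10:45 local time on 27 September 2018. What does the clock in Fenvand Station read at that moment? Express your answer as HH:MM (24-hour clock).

1 September 2018 is a Saturday, so Saturdays fall on 1, 8, 15, 22, 29; the last is September 29.
1 February 2019 is a Friday, so the first Saturday is February 2 and the fourth is February 23.
Daylight saving runs 29 September 2018 – 23 February 2019; 27 September 2018 is outside that window, so Irast Canton is on standard time at UTC−03:00.
10:45 Irast Canton + 3h = 13:45 UTC.
1 September 2018 is a Saturday, so the first Monday is September 3 and the fourth is September 24.
1 March 2019 is a Friday, so the first Sunday is March 3 and the third is March 17.
At the standard offset (UTC+10:30), 13:45 UTC + 10h30m = 00:15 Fenvand Station standard time (rolling into the next day, 28 September 2018).
The standard-time date in Fenvand Station, 28 September 2018, falls between 24 September 2018 and 17 March 2019, so daylight saving is in effect and Fenvand Station is at UTC+11:30.
13:45 UTC + 11h30m = 01:15 Fenvand Station (rolling into the next day, 28 September 2018).

01:15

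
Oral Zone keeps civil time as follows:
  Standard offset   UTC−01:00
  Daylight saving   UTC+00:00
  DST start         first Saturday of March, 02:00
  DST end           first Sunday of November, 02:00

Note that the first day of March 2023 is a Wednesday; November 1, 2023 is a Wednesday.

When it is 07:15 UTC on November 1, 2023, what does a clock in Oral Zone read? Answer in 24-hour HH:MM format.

07:15

1 March 2023 is a Wednesday, so the first Saturday is March 4.
1 November 2023 is a Wednesday, so the first Sunday is November 5.
At the standard offset (UTC−01:00), 07:15 UTC − 1h = 06:15 Oral Zone standard time.
Daylight saving runs 4 March – 5 November; the standard-time date in Oral Zone, November 1, 2023, is inside that window, so Oral Zone is at UTC+00:00.
07:15 UTC + 0h = 07:15 local.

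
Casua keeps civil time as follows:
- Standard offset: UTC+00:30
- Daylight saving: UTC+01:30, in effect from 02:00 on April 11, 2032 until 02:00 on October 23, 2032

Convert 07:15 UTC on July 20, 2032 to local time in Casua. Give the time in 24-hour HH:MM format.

08:45

At the standard offset (UTC+00:30), 07:15 UTC + 0h30m = 07:45 Casua standard time.
Daylight saving runs 11 April – 23 October; the standard-time date in Casua, July 20, 2032, is inside that window, so Casua is at UTC+01:30.
07:15 UTC + 1h30m = 08:45 local.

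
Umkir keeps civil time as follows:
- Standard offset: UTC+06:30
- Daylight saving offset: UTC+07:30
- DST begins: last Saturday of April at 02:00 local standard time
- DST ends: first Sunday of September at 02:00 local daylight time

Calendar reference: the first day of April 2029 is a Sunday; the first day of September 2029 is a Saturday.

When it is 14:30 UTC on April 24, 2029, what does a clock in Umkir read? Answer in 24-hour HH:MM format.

1 April 2029 is a Sunday, so Saturdays fall on 7, 14, 21, 28; the last is April 28.
1 September 2029 is a Saturday, so the first Sunday is September 2.
At the standard offset (UTC+06:30), 14:30 UTC + 6h30m = 21:00 Umkir standard time.
The standard-time date in Umkir, April 24, 2029, does not fall between 28 April and 2 September, so daylight saving is not in effect and Umkir is at UTC+06:30.
14:30 UTC + 6h30m = 21:00 local.

21:00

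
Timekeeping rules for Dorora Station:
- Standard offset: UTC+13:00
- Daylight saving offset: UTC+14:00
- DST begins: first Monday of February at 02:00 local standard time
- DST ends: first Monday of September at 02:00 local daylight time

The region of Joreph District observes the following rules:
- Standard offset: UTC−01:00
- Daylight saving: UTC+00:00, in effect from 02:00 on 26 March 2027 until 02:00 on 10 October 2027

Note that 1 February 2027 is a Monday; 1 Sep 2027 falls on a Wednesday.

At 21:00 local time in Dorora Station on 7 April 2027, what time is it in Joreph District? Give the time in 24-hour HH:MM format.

1 February 2027 is a Monday, so the first Monday is February 1.
1 September 2027 is a Wednesday, so the first Monday is September 6.
7 April 2027 falls between 1 February and 6 September, so daylight saving is in effect and Dorora Station is at UTC+14:00.
21:00 Dorora Station − 14h = 07:00 UTC.
At the standard offset (UTC−01:00), 07:00 UTC − 1h = 06:00 Joreph District standard time.
The standard-time date in Joreph District, 7 April 2027, lies within the daylight-saving period (26 March – 10 October), so Joreph District is on daylight time, UTC+00:00.
07:00 UTC + 0h = 07:00 Joreph District.

07:00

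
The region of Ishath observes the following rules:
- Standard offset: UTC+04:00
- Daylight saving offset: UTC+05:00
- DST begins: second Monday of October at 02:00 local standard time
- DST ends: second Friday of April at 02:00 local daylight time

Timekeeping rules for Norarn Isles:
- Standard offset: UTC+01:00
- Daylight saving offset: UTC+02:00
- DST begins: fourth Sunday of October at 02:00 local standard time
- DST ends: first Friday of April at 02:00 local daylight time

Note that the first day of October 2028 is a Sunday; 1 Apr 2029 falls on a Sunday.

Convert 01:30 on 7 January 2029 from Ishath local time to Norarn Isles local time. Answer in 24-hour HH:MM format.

1 October 2028 is a Sunday, so the first Monday is October 2 and the second is October 9.
1 April 2029 is a Sunday, so the first Friday is April 6 and the second is April 13.
Daylight saving runs 9 October 2028 – 13 April 2029; 7 January 2029 is inside that window, so Ishath is at UTC+05:00.
01:30 Ishath − 5h = 20:30 UTC (rolling into the previous day, 6 January 2029).
1 October 2028 is a Sunday, so the first Sunday is October 1 and the fourth is October 22.
1 April 2029 is a Sunday, so the first Friday is April 6.
At the standard offset (UTC+01:00), 20:30 UTC + 1h = 21:30 Norarn Isles standard time.
Daylight saving runs 22 October 2028 – 6 April 2029; the standard-time date in Norarn Isles, 6 January 2029, is inside that window, so Norarn Isles is at UTC+02:00.
20:30 UTC + 2h = 22:30 Norarn Isles.

22:30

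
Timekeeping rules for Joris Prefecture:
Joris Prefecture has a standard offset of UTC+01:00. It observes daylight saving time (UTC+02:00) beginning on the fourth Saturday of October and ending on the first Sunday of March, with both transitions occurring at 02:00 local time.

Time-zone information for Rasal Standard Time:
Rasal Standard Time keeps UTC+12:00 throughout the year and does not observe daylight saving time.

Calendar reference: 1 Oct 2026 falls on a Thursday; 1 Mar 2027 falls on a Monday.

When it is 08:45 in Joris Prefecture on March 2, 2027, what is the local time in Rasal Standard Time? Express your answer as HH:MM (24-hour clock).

18:45

1 October 2026 is a Thursday, so the first Saturday is October 3 and the fourth is October 24.
1 March 2027 is a Monday, so the first Sunday is March 7.
Daylight saving runs 24 October 2026 – 7 March 2027; March 2, 2027 is inside that window, so Joris Prefecture is at UTC+02:00.
08:45 Joris Prefecture − 2h = 06:45 UTC.
Rasal Standard Time has no daylight saving, so its offset is UTC+12:00 year-round.
06:45 UTC + 12h = 18:45 Rasal Standard Time.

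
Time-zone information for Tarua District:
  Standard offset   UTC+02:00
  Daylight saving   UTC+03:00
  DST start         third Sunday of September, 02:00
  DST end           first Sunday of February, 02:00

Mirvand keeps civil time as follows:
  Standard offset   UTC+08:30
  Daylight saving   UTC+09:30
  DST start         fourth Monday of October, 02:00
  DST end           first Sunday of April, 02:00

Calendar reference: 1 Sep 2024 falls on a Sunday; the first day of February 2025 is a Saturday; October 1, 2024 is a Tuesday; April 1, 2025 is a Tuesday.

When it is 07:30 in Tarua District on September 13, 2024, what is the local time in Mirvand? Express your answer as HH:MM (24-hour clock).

1 September 2024 is a Sunday, so the first Sunday is September 1 and the third is September 15.
1 February 2025 is a Saturday, so the first Sunday is February 2.
September 13, 2024 is outside the daylight-saving period (15 September 2024 – 2 February 2025), so Tarua District is on standard time, UTC+02:00.
07:30 Tarua District − 2h = 05:30 UTC.
1 October 2024 is a Tuesday, so the first Monday is October 7 and the fourth is October 28.
1 April 2025 is a Tuesday, so the first Sunday is April 6.
At the standard offset (UTC+08:30), 05:30 UTC + 8h30m = 14:00 Mirvand standard time.
Daylight saving runs 28 October 2024 – 6 April 2025; the standard-time date in Mirvand, September 13, 2024, is outside that window, so Mirvand is on standard time at UTC+08:30.
05:30 UTC + 8h30m = 14:00 Mirvand.

14:00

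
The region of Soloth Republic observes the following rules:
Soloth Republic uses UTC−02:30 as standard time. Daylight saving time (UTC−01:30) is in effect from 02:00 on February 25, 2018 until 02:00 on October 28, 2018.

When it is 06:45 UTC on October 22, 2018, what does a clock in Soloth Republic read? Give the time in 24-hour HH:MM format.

At the standard offset (UTC−02:30), 06:45 UTC − 2h30m = 04:15 Soloth Republic standard time.
The standard-time date in Soloth Republic, October 22, 2018, lies within the daylight-saving period (25 February – 28 October), so Soloth Republic is on daylight time, UTC−01:30.
06:45 UTC − 1h30m = 05:15 local.

05:15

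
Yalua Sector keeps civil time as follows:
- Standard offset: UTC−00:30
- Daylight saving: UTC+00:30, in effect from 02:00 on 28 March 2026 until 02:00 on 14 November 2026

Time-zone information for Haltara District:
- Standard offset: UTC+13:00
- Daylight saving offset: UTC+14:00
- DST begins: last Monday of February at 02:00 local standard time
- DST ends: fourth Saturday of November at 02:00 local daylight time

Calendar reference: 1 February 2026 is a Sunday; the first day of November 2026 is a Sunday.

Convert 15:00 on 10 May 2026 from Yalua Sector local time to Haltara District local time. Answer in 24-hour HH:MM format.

04:30

Daylight saving runs 28 March – 14 November; 10 May 2026 is inside that window, so Yalua Sector is at UTC+00:30.
15:00 Yalua Sector − 0h30m = 14:30 UTC.
1 February 2026 is a Sunday, so Mondays fall on 2, 9, 16, 23; the last is February 23.
1 November 2026 is a Sunday, so the first Saturday is November 7 and the fourth is November 28.
At the standard offset (UTC+13:00), 14:30 UTC + 13h = 03:30 Haltara District standard time (rolling into the next day, 11 May 2026).
Daylight saving runs 23 February – 28 November; the standard-time date in Haltara District, 11 May 2026, is inside that window, so Haltara District is at UTC+14:00.
14:30 UTC + 14h = 04:30 Haltara District (rolling into the next day, 11 May 2026).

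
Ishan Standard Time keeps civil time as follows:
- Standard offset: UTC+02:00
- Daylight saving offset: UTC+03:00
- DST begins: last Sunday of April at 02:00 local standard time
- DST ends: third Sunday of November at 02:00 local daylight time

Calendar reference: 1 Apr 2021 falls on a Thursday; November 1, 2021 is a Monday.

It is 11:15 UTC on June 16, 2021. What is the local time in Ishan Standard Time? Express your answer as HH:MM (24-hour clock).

14:15

1 April 2021 is a Thursday, so Sundays fall on 4, 11, 18, 25; the last is April 25.
1 November 2021 is a Monday, so the first Sunday is November 7 and the third is November 21.
At the standard offset (UTC+02:00), 11:15 UTC + 2h = 13:15 Ishan Standard Time standard time.
The standard-time date in Ishan Standard Time, June 16, 2021, lies within the daylight-saving period (25 April – 21 November), so Ishan Standard Time is on daylight time, UTC+03:00.
11:15 UTC + 3h = 14:15 local.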